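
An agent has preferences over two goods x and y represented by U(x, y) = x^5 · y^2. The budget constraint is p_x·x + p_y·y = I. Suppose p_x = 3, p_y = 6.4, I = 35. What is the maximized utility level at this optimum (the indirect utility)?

MU_x/MU_y = (5·y)/(2·x); tangency sets this equal to p_x/p_y.
Rearranging, p_y·y = (2/5)·p_x·x. Substituting into the budget gives p_x·x·(1 + (2/5)) = I.
Demand: x*(p_x,p_y,I) = 5/7·I/p_x and y* = 2/7·I/p_y.
At p_x=3, p_y=6.4, I=35: x* = 5/7·35/3 = 8.3333, y* = 1.5625.
Utility at the optimum: U(8.3333, 1.5625) = 98114.6416.

V = 98114.6416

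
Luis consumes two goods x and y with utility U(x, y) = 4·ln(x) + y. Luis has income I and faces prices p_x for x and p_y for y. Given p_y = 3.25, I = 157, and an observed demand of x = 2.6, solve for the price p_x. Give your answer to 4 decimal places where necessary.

Set MRS = p_x/p_y: (4/x)/1 = p_x/p_y.
So x*(p_x,p_y) = 4·p_y/p_x, independent of income; and y* = (I − 4·p_y)/p_y.
Set x* = 2.6 in the demand function and solve for p_x: p_x = 5.

p_x = 5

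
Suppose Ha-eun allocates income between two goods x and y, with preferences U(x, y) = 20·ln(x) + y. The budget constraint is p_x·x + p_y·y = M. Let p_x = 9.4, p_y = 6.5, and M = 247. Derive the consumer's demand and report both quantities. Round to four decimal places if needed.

x* = 13.8298, y* = 18

MU_x = 20/x, MU_y = 1. Tangency: 20/x = p_x/p_y.
So x*(p_x,p_y) = 20·p_y/p_x, independent of income; and y* = (M − 20·p_y)/p_y.
At the given prices: x* = 20·6.5/9.4 = 13.8298, and y* = 18.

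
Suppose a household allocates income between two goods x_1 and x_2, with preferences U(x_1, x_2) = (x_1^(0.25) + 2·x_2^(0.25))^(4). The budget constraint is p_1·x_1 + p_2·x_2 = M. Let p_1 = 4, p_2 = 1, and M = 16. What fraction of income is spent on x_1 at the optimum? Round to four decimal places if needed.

Numerically x_2/x_1 = 16, so x_1* = 16/(4 + 1·16) = 0.8 and x_2* = 16·0.8 = 12.8.
Expenditure on x_1: 4·0.8 = 3.2; share = 0.2.

share on x_1 = 0.2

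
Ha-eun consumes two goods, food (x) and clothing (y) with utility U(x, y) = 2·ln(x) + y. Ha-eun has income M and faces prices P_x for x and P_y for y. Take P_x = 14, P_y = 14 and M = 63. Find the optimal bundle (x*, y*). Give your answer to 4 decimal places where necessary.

x* = 2, y* = 2.5

MU_x = 2/x, MU_y = 1. Tangency: 2/x = P_x/P_y.
So x*(P_x,P_y) = 2·P_y/P_x, independent of income; and y* = (M − 2·P_y)/P_y.
At the given prices: x* = 2·14/14 = 2, and y* = 2.5.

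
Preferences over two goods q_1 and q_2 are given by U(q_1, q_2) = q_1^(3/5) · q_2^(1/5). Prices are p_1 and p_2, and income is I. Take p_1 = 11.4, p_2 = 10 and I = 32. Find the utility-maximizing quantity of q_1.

q_1* = 2.1053

The MRS is 3·q_2/q_1. Set MRS = p_1/p_2.
Rearranging, p_2·q_2 = (1/3)·p_1·q_1. Substituting into the budget gives p_1·q_1·(1 + (1/3)) = I.
Demand: q_1*(p_1,p_2,I) = 0.75·I/p_1 and q_2* = 0.25·I/p_2.
At p_1=11.4, p_2=10, I=32: q_1* = 0.75·32/11.4 = 2.1053.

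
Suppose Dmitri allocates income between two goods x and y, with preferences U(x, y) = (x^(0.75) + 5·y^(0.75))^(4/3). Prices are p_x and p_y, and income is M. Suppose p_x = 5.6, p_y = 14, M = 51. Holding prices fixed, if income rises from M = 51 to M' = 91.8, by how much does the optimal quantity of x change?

Δx* = 0.1777

MRS = MU_x/MU_y = (1/5)·(y/x)^(0.25). Set equal to p_x/p_y.
Solve for the ratio: y/x = [5·p_x/p_y]^(4).
With the ratio pinned down, the budget gives x* = M/(p_x + p_y·(y/x)) and y* = (y/x)·x*.
Numerically y/x = 16, so x* = 51/(5.6 + 14·16) = 0.2221.
At M' = 91.8: x* = 0.3998. Change: 0.3998 − 0.2221 = 0.1777.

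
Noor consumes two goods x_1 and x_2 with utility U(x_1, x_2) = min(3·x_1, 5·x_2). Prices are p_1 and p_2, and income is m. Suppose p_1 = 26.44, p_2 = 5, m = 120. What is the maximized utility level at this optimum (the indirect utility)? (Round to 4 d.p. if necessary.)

V = 12.2283

Demand: x_1*(p_1,p_2,m) = 5·m/(5·p_1 + 3·p_2), x_2* = 3·m/(5·p_1 + 3·p_2).
Here 5·26.44 + 3·5 = 147.2, giving x_1* = 4.0761 and x_2* = 2.4457.
Utility at the optimum: U(4.0761, 2.4457) = 12.2283.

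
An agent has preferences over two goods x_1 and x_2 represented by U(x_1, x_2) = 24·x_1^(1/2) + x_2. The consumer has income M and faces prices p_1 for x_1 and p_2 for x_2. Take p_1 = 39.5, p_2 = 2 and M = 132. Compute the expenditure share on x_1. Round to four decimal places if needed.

share on x_1 = 0.1105

MU_x_1 = 12/√x_1, MU_x_2 = 1. Tangency: 12/√x_1 = p_1/p_2.
Solve: √x_1 = 12·p_2/p_1, so x_1*(p_1,p_2) = (12·p_2/p_1)², and x_2* = (M − p_1·x_1*)/p_2.
Plugging in: x_1* = (12·2/39.5)² = 0.3692, x_2* = 58.7089.
Expenditure on x_1: 39.5·0.3692 = 14.5823; share = 0.1105.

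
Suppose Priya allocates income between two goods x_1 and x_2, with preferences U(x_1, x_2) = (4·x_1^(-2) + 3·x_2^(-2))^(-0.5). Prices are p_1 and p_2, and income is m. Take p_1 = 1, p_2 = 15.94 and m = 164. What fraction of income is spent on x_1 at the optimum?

From the CES first-order condition, (4/3)·(x_2/x_1)^(3) = p_1/p_2.
Solve for the ratio: x_2/x_1 = [(3/4)·p_1/p_2]^(1/3).
With the ratio pinned down, the budget gives x_1* = m/(p_1 + p_2·(x_2/x_1)) and x_2* = (x_2/x_1)·x_1*.
Numerically x_2/x_1 = 0.361014, so x_1* = 164/(1 + 15.94·0.361014) = 24.2799 and x_2* = 0.361014·24.2799 = 8.7654.
Expenditure on x_1: 1·24.2799 = 24.2799; share = 0.148.

share on x_1 = 0.148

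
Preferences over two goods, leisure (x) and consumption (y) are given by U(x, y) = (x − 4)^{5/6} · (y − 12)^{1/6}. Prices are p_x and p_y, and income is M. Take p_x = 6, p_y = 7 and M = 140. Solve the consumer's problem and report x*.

x* = 8.4444

This is Cobb-Douglas in (x−4, y−12): tangency gives 5/6·p_y·(y−12) = 1/6·p_x·(x−4).
Substituting into the budget: x* = 4 + 5/6·(M − 4·p_x − 12·p_y)/p_x, and y* = 12 + 1/6·(…)/p_y.
Discretionary income = 140 − 4·6 − 12·7 = 32; x* = 4 + 5/6·32/6 = 8.4444.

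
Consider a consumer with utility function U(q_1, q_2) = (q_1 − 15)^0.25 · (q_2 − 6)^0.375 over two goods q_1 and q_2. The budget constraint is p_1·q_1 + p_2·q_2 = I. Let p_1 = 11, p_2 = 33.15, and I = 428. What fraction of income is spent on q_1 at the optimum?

share on q_1 = 0.4454

Substituting into the budget: q_1* = 15 + 0.4·(I − 15·p_1 − 6·p_2)/p_1, and q_2* = 6 + 0.6·(…)/p_2.
Discretionary income = 428 − 15·11 − 6·33.15 = 64.1; q_1* = 15 + 0.4·64.1/11 = 17.3309; q_2* = 6 + 0.6·64.1/33.15 = 7.1602.
Expenditure on q_1: 11·17.3309 = 190.64; share = 0.4454.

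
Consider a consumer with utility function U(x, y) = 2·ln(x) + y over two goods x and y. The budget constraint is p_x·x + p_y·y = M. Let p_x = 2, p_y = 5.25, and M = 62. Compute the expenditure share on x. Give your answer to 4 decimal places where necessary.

share on x = 0.1694

So x*(p_x,p_y) = 2·p_y/p_x, independent of income; and y* = (M − 2·p_y)/p_y.
At the given prices: x* = 2·5.25/2 = 5.25, and y* = 9.8095.
Expenditure on x: 2·5.25 = 10.5; share = 0.1694.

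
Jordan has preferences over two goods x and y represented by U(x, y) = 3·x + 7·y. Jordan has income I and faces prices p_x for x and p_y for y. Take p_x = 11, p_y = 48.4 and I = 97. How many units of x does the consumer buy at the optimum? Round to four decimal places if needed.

Perfect substitutes: compare marginal utility per dollar. 3/p_x vs 7/p_y → 0.2727 vs 0.1446.
x gives more utility per dollar, so spend all income on x: x* = I/p_x, y* = 0.
Numerically: x* = 8.8182, y* = 0.

x* = 8.8182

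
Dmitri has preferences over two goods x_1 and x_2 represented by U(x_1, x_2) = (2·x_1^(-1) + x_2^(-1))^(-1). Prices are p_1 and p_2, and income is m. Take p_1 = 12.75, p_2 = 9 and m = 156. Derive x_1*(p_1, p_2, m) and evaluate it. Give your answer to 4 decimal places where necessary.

x_1* = 7.6754

MRS = MU_x_1/MU_x_2 = 2·(x_2/x_1)^(2). Set equal to p_1/p_2.
Solve for the ratio: x_2/x_1 = [(1/2)·p_1/p_2]^(0.5).
Substitute x_2 = (x_2/x_1)·x_1 into the budget: x_1* = m/(p_1 + p_2·(x_2/x_1)).
Numerically x_2/x_1 = 0.841625, so x_1* = 156/(12.75 + 9·0.841625) = 7.6754.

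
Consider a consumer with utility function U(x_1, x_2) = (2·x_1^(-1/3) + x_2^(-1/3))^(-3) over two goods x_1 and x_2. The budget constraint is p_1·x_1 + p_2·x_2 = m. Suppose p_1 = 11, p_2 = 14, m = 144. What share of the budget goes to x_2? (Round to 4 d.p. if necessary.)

With the ratio pinned down, the budget gives x_1* = m/(p_1 + p_2·(x_2/x_1)) and x_2* = (x_2/x_1)·x_1*.
Numerically x_2/x_1 = 0.496222, so x_1* = 144/(11 + 14·0.496222) = 8.0236 and x_2* = 0.496222·8.0236 = 3.9815.
Expenditure on x_2: 14·3.9815 = 55.7407; share = 0.3871.

share on x_2 = 0.3871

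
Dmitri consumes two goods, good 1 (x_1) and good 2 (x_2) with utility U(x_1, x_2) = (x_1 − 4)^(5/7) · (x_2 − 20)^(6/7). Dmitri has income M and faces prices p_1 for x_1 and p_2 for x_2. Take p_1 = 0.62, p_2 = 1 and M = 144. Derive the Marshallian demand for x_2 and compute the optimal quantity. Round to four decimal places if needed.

x_2* = 86.2836

MRS = (5/6)·(x_2−20)/(x_1−4). Tangency with p_1/p_2 gives x_2−20 = (6/5)·(p_1/p_2)·(x_1−4).
Substituting into the budget: x_1* = 4 + 5/11·(M − 4·p_1 − 20·p_2)/p_1, and x_2* = 20 + 6/11·(…)/p_2.
Discretionary income = 144 − 4·0.62 − 20·1 = 121.52; x_2* = 20 + 6/11·121.52/1 = 86.2836.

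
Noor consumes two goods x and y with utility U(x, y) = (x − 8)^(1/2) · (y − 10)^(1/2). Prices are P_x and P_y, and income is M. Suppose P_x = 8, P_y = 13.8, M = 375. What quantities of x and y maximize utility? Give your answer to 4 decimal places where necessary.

This is Cobb-Douglas in (x−8, y−10): tangency gives 0.5·P_y·(y−10) = 0.5·P_x·(x−8).
After buying the subsistence bundle (8, 10), a share 0.5 of the remaining income goes to x: x* = 8 + 0.5·(M − 8P_x − 10P_y)/P_x.
Discretionary income = 375 − 8·8 − 10·13.8 = 173; x* = 8 + 0.5·173/8 = 18.8125; y* = 10 + 0.5·173/13.8 = 16.2681.

x* = 18.8125, y* = 16.2681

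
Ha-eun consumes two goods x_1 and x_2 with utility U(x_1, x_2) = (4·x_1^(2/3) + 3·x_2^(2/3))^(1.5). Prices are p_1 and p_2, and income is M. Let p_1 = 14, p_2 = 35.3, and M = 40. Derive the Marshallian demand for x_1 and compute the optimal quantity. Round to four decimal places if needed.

x_1* = 2.6793

From the CES first-order condition, (4/3)·(x_2/x_1)^(1/3) = p_1/p_2.
Solve for the ratio: x_2/x_1 = [(3/4)·p_1/p_2]^(3).
Substitute x_2 = (x_2/x_1)·x_1 into the budget: x_1* = M/(p_1 + p_2·(x_2/x_1)).
Numerically x_2/x_1 = 0.026317, so x_1* = 40/(14 + 35.3·0.026317) = 2.6793.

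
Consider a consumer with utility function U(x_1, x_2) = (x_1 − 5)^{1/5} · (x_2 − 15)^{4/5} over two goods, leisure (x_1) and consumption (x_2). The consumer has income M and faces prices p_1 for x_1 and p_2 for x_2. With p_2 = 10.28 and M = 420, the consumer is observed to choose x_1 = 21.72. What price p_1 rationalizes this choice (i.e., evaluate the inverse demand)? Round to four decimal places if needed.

MRS = (1/4)·(x_2−15)/(x_1−5). Tangency with p_1/p_2 gives x_2−15 = 4·(p_1/p_2)·(x_1−5).
After buying the subsistence bundle (5, 15), a share 0.2 of the remaining income goes to x_1: x_1* = 5 + 0.2·(M − 5p_1 − 15p_2)/p_1.
Set x_1* = 21.72 in the demand function and solve for p_1: p_1 = 3.

p_1 = 3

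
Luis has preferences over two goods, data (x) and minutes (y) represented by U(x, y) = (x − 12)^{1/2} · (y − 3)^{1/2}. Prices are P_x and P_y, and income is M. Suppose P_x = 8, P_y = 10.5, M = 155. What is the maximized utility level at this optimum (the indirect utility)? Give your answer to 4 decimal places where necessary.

Substituting into the budget: x* = 12 + 0.5·(M − 12·P_x − 3·P_y)/P_x, and y* = 3 + 0.5·(…)/P_y.
Discretionary income = 155 − 12·8 − 3·10.5 = 27.5; x* = 12 + 0.5·27.5/8 = 13.7188; y* = 3 + 0.5·27.5/10.5 = 4.3095.
Utility at the optimum: U(13.7188, 4.3095) = 1.5002.

V = 1.5002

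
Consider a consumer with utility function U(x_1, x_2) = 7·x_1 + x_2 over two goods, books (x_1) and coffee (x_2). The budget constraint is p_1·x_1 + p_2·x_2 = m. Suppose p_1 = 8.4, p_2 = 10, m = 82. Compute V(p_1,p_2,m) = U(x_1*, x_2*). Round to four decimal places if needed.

Perfect substitutes: compare marginal utility per dollar. 7/p_1 vs 1/p_2 → 0.8333 vs 0.1.
x_1 gives more utility per dollar, so spend all income on x_1: x_1* = m/p_1, x_2* = 0.
Numerically: x_1* = 9.7619, x_2* = 0.
Utility at the optimum: U(9.7619, 0) = 68.3333.

V = 68.3333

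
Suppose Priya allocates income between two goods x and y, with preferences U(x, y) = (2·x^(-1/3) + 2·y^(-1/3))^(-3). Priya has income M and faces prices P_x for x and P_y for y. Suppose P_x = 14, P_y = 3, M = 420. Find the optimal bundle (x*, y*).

x* = 17.8532, y* = 56.6853

MRS = MU_x/MU_y = (y/x)^(4/3). Set equal to P_x/P_y.
Solve for the ratio: y/x = [P_x/P_y]^(0.75).
With the ratio pinned down, the budget gives x* = M/(P_x + P_y·(y/x)) and y* = (y/x)·x*.
Numerically y/x = 3.175083, so x* = 420/(14 + 3·3.175083) = 17.8532 and y* = 3.175083·17.8532 = 56.6853.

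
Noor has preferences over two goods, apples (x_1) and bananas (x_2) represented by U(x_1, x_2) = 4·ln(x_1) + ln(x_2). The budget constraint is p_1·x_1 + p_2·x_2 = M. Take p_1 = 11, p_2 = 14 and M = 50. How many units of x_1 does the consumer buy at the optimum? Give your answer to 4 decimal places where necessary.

x_1* = 3.6364

The MRS is 4·x_2/x_1. Set MRS = p_1/p_2.
Rearranging, p_2·x_2 = (1/4)·p_1·x_1. Substituting into the budget gives p_1·x_1·(1 + (1/4)) = M.
Demand: x_1*(p_1,p_2,M) = 0.8·M/p_1 and x_2* = 0.2·M/p_2.
At p_1=11, p_2=14, M=50: x_1* = 0.8·50/11 = 3.6364.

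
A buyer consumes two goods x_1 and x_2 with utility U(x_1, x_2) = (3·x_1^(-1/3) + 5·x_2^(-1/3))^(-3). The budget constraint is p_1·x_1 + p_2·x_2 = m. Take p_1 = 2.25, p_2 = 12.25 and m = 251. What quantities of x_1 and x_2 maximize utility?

MU_x_1 ∝ 3·x_1^(-4/3), MU_x_2 ∝ 5·x_2^(-4/3), so MRS = (3/5)·(x_2/x_1)^(4/3) = p_1/p_2.
Solve for the ratio: x_2/x_1 = [(5/3)·p_1/p_2]^(0.75).
With the ratio pinned down, the budget gives x_1* = m/(p_1 + p_2·(x_2/x_1)) and x_2* = (x_2/x_1)·x_1*.
Numerically x_2/x_1 = 0.411549, so x_1* = 251/(2.25 + 12.25·0.411549) = 34.4238 and x_2* = 0.411549·34.4238 = 14.1671.

x_1* = 34.4238, x_2* = 14.1671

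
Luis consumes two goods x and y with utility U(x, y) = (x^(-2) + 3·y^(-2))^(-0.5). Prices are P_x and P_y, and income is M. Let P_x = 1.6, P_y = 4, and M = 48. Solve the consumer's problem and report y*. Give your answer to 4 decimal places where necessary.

MRS = MU_x/MU_y = (1/3)·(y/x)^(3). Set equal to P_x/P_y.
Solve for the ratio: y/x = [3·P_x/P_y]^(1/3).
With the ratio pinned down, the budget gives x* = M/(P_x + P_y·(y/x)) and y* = (y/x)·x*.
Numerically y/x = 1.062659, so x* = 48/(1.6 + 4·1.062659) = 8.2042 and y* = 1.062659·8.2042 = 8.7183.

y* = 8.7183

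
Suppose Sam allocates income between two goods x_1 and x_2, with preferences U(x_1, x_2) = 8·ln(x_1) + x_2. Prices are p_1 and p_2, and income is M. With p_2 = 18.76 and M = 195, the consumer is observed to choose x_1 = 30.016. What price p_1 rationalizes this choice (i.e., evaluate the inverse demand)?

Set MRS = p_1/p_2: (8/x_1)/1 = p_1/p_2.
So x_1*(p_1,p_2) = 8·p_2/p_1, independent of income; and x_2* = (M − 8·p_2)/p_2.
Set x_1* = 30.016 in the demand function and solve for p_1: p_1 = 5.

p_1 = 5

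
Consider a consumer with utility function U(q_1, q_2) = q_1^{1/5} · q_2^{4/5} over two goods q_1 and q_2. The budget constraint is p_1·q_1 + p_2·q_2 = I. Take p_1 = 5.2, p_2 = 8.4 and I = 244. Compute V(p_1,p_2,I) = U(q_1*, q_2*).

V = 19.384

The MRS is (1/4)·q_2/q_1. Set MRS = p_1/p_2.
Rearranging, p_2·q_2 = 4·p_1·q_1. Substituting into the budget gives p_1·q_1·(1 + 4) = I.
Demand: q_1*(p_1,p_2,I) = 0.2·I/p_1 and q_2* = 0.8·I/p_2.
At p_1=5.2, p_2=8.4, I=244: q_1* = 0.2·244/5.2 = 9.3846, q_2* = 23.2381.
Utility at the optimum: U(9.3846, 23.2381) = 19.384.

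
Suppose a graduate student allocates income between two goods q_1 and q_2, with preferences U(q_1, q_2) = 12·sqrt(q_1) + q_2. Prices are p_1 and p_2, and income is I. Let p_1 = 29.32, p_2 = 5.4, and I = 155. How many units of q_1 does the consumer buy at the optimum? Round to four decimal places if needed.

q_1* = 1.2211

MU_q_1 = 6/√q_1, MU_q_2 = 1. Tangency: 6/√q_1 = p_1/p_2.
Thus q_1* = (6·p_2/p_1)² — independent of I — with the rest of income spent on q_2.
Plugging in: q_1* = (6·5.4/29.32)² = 1.2211.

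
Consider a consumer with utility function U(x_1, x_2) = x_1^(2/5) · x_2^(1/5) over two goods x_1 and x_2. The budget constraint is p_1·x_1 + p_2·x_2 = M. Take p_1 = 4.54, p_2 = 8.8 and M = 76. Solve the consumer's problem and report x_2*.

x_2* = 2.8788

MU_x_1/MU_x_2 = (0.4·x_2)/(0.2·x_1); tangency sets this equal to p_1/p_2.
So 0.4·p_2·x_2 = 0.2·p_1·x_1; combined with the budget, a share 2/3 of income goes to x_1.
Demand: x_1*(p_1,p_2,M) = 2/3·M/p_1 and x_2* = 1/3·M/p_2.
At p_1=4.54, p_2=8.8, M=76: x_2* = 1/3·76/8.8 = 2.8788.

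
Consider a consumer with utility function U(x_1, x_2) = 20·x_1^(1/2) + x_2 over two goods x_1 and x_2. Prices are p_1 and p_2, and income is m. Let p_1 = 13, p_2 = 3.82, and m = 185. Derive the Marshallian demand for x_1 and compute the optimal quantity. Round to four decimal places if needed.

x_1* = 8.6346

Set MRS = p_1/p_2: 10·x_1^(−1/2) = p_1/p_2.
Thus x_1* = (10·p_2/p_1)² — independent of m — with the rest of income spent on x_2.
Plugging in: x_1* = (10·3.82/13)² = 8.6346.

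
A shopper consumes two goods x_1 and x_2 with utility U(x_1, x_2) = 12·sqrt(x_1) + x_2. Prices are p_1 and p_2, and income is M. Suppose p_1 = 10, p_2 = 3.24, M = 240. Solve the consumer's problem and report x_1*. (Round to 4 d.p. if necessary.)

x_1* = 3.7791

MU_x_1 = 6/√x_1, MU_x_2 = 1. Tangency: 6/√x_1 = p_1/p_2.
Solve: √x_1 = 6·p_2/p_1, so x_1*(p_1,p_2) = (6·p_2/p_1)², and x_2* = (M − p_1·x_1*)/p_2.
Plugging in: x_1* = (6·3.24/10)² = 3.7791.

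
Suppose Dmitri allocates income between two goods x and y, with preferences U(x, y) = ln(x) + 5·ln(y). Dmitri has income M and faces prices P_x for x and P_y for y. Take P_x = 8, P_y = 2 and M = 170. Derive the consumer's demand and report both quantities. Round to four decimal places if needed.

x* = 3.5417, y* = 70.8333

The MRS is (1/5)·y/x. Set MRS = P_x/P_y.
Rearranging, P_y·y = 5·P_x·x. Substituting into the budget gives P_x·x·(1 + 5) = M.
Demand: x*(P_x,P_y,M) = 1/6·M/P_x and y* = 5/6·M/P_y.
At P_x=8, P_y=2, M=170: x* = 1/6·170/8 = 3.5417, y* = 70.8333.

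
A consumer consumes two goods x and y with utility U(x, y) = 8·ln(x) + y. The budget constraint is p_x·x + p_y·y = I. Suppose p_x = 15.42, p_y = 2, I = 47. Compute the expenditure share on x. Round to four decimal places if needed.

share on x = 0.3404

Set MRS = p_x/p_y: (8/x)/1 = p_x/p_y.
So x*(p_x,p_y) = 8·p_y/p_x, independent of income; and y* = (I − 8·p_y)/p_y.
At the given prices: x* = 8·2/15.42 = 1.0376, and y* = 15.5.
Expenditure on x: 15.42·1.0376 = 16; share = 0.3404.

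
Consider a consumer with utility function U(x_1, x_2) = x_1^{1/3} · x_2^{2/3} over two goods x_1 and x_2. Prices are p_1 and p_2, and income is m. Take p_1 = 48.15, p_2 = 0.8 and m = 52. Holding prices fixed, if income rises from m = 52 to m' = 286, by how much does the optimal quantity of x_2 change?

Tangency: MRS = (1/2)·x_2/x_1 = p_1/p_2.
Rearranging, p_2·x_2 = 2·p_1·x_1. Substituting into the budget gives p_1·x_1·(1 + 2) = m.
Demand: x_1*(p_1,p_2,m) = 1/3·m/p_1 and x_2* = 2/3·m/p_2.
At p_1=48.15, p_2=0.8, m=52: x_2* = 2/3·52/0.8 = 43.3333.
At m' = 286: x_2* = 238.3333. Change: 238.3333 − 43.3333 = 195.

Δx_2* = 195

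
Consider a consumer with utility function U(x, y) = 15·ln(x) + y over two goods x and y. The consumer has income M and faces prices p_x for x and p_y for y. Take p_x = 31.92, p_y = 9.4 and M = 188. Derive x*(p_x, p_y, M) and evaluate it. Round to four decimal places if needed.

MU_x = 15/x, MU_y = 1. Tangency: 15/x = p_x/p_y.
So x*(p_x,p_y) = 15·p_y/p_x, independent of income; and y* = (M − 15·p_y)/p_y.
At the given prices: x* = 15·9.4/31.92 = 4.4173.

x* = 4.4173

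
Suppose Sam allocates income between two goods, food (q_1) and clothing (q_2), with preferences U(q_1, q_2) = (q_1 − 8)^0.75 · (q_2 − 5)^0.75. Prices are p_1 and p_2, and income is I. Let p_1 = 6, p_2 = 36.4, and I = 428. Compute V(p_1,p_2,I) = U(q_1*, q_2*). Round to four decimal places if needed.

This is Cobb-Douglas in (q_1−8, q_2−5): tangency gives 0.75·p_2·(q_2−5) = 0.75·p_1·(q_1−8).
After buying the subsistence bundle (8, 5), a share 0.5 of the remaining income goes to q_1: q_1* = 8 + 0.5·(I − 8p_1 − 5p_2)/p_1.
Discretionary income = 428 − 8·6 − 5·36.4 = 198; q_1* = 8 + 0.5·198/6 = 24.5; q_2* = 5 + 0.5·198/36.4 = 7.7198.
Utility at the optimum: U(24.5, 7.7198) = 17.3386.

V = 17.3386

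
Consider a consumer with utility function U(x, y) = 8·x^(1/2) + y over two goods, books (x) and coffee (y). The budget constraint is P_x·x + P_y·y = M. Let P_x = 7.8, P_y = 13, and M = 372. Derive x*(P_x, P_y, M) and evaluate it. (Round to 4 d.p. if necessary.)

Utility is quasi-linear in y; the FOC for x is 4/√x = P_x/P_y.
Thus x* = (4·P_y/P_x)² — independent of M — with the rest of income spent on y.
Plugging in: x* = (4·13/7.8)² = 44.4444.

x* = 44.4444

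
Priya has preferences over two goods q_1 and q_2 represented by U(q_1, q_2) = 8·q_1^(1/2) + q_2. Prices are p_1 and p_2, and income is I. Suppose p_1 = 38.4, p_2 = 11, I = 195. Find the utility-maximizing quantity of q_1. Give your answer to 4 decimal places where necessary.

q_1* = 1.3129

Utility is quasi-linear in q_2; the FOC for q_1 is 4/√q_1 = p_1/p_2.
Thus q_1* = (4·p_2/p_1)² — independent of I — with the rest of income spent on q_2.
Plugging in: q_1* = (4·11/38.4)² = 1.3129.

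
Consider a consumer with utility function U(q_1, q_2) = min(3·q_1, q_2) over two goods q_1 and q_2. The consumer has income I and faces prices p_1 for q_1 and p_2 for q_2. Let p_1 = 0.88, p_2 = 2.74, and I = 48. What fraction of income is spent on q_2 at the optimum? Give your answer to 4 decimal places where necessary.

Leontief preferences: the optimum is at the kink where q_1/1 = q_2/3, i.e. q_2 = 3·q_1.
Budget: p_1·q_1 + p_2·3·q_1 = I, so (p_1 + 3·p_2)·q_1 = I.
Demand: q_1*(p_1,p_2,I) = I/(p_1 + 3·p_2), q_2* = 3·I/(p_1 + 3·p_2).
Here 0.88 + 3·2.74 = 9.1, giving q_1* = 5.2747 and q_2* = 15.8242.
Expenditure on q_2: 2.74·15.8242 = 43.3582; share = 0.9033.

share on q_2 = 0.9033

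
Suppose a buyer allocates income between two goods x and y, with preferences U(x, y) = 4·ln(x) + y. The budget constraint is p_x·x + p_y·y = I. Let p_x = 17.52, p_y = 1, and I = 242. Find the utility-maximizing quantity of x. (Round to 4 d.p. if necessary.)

x* = 0.2283

MU_x = 4/x, MU_y = 1. Tangency: 4/x = p_x/p_y.
So x*(p_x,p_y) = 4·p_y/p_x, independent of income; and y* = (I − 4·p_y)/p_y.
At the given prices: x* = 4·1/17.52 = 0.2283.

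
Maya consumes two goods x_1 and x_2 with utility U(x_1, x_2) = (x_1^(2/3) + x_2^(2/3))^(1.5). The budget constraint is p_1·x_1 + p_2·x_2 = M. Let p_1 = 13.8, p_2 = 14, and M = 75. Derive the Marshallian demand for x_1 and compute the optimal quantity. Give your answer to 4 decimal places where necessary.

MRS = MU_x_1/MU_x_2 = (x_2/x_1)^(1/3). Set equal to p_1/p_2.
Hence x_2/x_1 = (p_1/p_2)^(1/(1/3)), i.e. raised to the 3 power.
Substitute x_2 = (x_2/x_1)·x_1 into the budget: x_1* = M/(p_1 + p_2·(x_2/x_1)).
Numerically x_2/x_1 = 0.957752, so x_1* = 75/(13.8 + 14·0.957752) = 2.7565.

x_1* = 2.7565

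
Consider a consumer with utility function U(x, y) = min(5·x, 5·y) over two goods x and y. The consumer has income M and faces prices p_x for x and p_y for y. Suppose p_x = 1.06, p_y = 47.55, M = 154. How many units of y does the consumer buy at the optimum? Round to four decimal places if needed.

Demand: x*(p_x,p_y,M) = 5·M/(5·p_x + 5·p_y), y* = 5·M/(5·p_x + 5·p_y).
Here 5·1.06 + 5·47.55 = 243.05, giving y* = 3.1681.

y* = 3.1681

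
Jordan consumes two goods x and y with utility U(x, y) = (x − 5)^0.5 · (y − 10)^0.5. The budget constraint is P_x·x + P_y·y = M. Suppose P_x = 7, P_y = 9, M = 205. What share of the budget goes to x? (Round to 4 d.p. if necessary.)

share on x = 0.3659

This is Cobb-Douglas in (x−5, y−10): tangency gives 0.5·P_y·(y−10) = 0.5·P_x·(x−5).
After buying the subsistence bundle (5, 10), a share 0.5 of the remaining income goes to x: x* = 5 + 0.5·(M − 5P_x − 10P_y)/P_x.
Discretionary income = 205 − 5·7 − 10·9 = 80; x* = 5 + 0.5·80/7 = 10.7143; y* = 10 + 0.5·80/9 = 14.4444.
Expenditure on x: 7·10.7143 = 75; share = 0.3659.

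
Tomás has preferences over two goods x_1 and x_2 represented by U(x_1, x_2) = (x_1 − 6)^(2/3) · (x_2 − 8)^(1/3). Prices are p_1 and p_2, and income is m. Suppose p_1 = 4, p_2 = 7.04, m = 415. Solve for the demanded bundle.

Let x_1' = x_1−6, x_2' = x_2−8. MRS = 2·x_2'/x_1' = p_1/p_2.
Substituting into the budget: x_1* = 6 + 2/3·(m − 6·p_1 − 8·p_2)/p_1, and x_2* = 8 + 1/3·(…)/p_2.
Discretionary income = 415 − 6·4 − 8·7.04 = 334.68; x_1* = 6 + 2/3·334.68/4 = 61.78; x_2* = 8 + 1/3·334.68/7.04 = 23.8466.

x_1* = 61.78, x_2* = 23.8466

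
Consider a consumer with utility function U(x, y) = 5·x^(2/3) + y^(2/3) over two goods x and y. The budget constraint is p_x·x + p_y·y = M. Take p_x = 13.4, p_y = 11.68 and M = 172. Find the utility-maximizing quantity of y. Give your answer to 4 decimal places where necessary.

y* = 0.1534

MU_x ∝ 5·x^(-1/3), MU_y ∝ y^(-1/3), so MRS = 5·(y/x)^(1/3) = p_x/p_y.
Solve for the ratio: y/x = [(1/5)·p_x/p_y]^(3).
Substitute y = (y/x)·x into the budget: x* = M/(p_x + p_y·(y/x)).
Numerically y/x = 0.01208, so x* = 172/(13.4 + 11.68·0.01208) = 12.7021 and y* = 0.01208·12.7021 = 0.1534.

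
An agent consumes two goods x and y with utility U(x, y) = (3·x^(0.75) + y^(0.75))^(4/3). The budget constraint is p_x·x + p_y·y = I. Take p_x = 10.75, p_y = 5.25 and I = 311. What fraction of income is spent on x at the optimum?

share on x = 0.9042

MRS = MU_x/MU_y = 3·(y/x)^(0.25). Set equal to p_x/p_y.
Hence y/x = ((1/3)·p_x/p_y)^(1/(0.25)), i.e. raised to the 4 power.
With the ratio pinned down, the budget gives x* = I/(p_x + p_y·(y/x)) and y* = (y/x)·x*.
Numerically y/x = 0.217026, so x* = 311/(10.75 + 5.25·0.217026) = 26.1578 and y* = 0.217026·26.1578 = 5.6769.
Expenditure on x: 10.75·26.1578 = 281.1962; share = 0.9042.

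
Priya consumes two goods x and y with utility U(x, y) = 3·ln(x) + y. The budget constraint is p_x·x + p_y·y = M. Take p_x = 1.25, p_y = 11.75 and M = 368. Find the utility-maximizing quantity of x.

Set MRS = p_x/p_y: (3/x)/1 = p_x/p_y.
So x*(p_x,p_y) = 3·p_y/p_x, independent of income; and y* = (M − 3·p_y)/p_y.
At the given prices: x* = 3·11.75/1.25 = 28.2.

x* = 28.2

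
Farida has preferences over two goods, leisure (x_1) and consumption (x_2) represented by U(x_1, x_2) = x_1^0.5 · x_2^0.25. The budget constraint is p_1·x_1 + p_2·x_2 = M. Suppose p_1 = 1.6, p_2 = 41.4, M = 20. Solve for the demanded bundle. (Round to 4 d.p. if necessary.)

MU_x_1/MU_x_2 = (0.5·x_2)/(0.25·x_1); tangency sets this equal to p_1/p_2.
Rearranging, p_2·x_2 = (1/2)·p_1·x_1. Substituting into the budget gives p_1·x_1·(1 + (1/2)) = M.
Demand: x_1*(p_1,p_2,M) = 2/3·M/p_1 and x_2* = 1/3·M/p_2.
At p_1=1.6, p_2=41.4, M=20: x_1* = 2/3·20/1.6 = 8.3333, x_2* = 0.161.

x_1* = 8.3333, x_2* = 0.161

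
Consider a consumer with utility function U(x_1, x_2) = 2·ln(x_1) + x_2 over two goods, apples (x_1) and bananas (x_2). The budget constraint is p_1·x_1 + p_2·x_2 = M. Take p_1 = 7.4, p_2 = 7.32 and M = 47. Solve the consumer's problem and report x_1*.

Set MRS = p_1/p_2: (2/x_1)/1 = p_1/p_2.
So x_1*(p_1,p_2) = 2·p_2/p_1, independent of income; and x_2* = (M − 2·p_2)/p_2.
At the given prices: x_1* = 2·7.32/7.4 = 1.9784.

x_1* = 1.9784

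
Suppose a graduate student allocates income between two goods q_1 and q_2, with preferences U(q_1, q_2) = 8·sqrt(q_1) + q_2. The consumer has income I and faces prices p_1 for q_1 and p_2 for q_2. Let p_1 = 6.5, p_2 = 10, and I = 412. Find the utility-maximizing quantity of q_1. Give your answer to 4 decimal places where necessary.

Plugging in: q_1* = (4·10/6.5)² = 37.8698.

q_1* = 37.8698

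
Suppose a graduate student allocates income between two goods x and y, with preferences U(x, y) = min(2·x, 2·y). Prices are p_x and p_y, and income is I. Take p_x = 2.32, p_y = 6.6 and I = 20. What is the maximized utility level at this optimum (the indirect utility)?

V = 4.4843

With perfect complements, no substitution: consume in ratio x:y = 2:2.
Budget: p_x·x + p_y·x = I, so (2·p_x + 2·p_y)·x = 2·I.
Demand: x*(p_x,p_y,I) = 2·I/(2·p_x + 2·p_y), y* = 2·I/(2·p_x + 2·p_y).
Here 2·2.32 + 2·6.6 = 17.84, giving x* = 2.2422 and y* = 2.2422.
Utility at the optimum: U(2.2422, 2.2422) = 4.4843.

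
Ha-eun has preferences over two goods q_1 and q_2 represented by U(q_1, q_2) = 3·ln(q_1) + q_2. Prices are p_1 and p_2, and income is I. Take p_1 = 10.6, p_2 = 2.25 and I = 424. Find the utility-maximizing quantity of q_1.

Set MRS = p_1/p_2: (3/q_1)/1 = p_1/p_2.
So q_1*(p_1,p_2) = 3·p_2/p_1, independent of income; and q_2* = (I − 3·p_2)/p_2.
At the given prices: q_1* = 3·2.25/10.6 = 0.6368.

q_1* = 0.6368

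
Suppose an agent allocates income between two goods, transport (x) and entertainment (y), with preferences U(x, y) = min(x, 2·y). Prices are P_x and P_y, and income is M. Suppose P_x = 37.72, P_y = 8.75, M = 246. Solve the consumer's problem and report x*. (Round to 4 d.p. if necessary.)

x* = 5.8439

With perfect complements, no substitution: consume in ratio x:y = 2:1.
Budget: P_x·x + P_y·(1/2)·x = M, so (2·P_x + P_y)·x = 2·M.
Demand: x*(P_x,P_y,M) = 2·M/(2·P_x + P_y), y* = M/(2·P_x + P_y).
Here 2·37.72 + 8.75 = 84.19, giving x* = 5.8439.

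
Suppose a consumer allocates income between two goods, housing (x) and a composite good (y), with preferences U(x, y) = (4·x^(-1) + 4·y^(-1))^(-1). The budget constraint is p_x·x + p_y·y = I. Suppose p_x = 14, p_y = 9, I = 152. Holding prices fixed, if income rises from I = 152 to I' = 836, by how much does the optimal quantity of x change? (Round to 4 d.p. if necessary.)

Δx* = 27.116

MRS = MU_x/MU_y = (y/x)^(2). Set equal to p_x/p_y.
Solve for the ratio: y/x = [p_x/p_y]^(0.5).
Substitute y = (y/x)·x into the budget: x* = I/(p_x + p_y·(y/x)).
Numerically y/x = 1.247219, so x* = 152/(14 + 9·1.247219) = 6.0258.
At I' = 836: x* = 33.1418. Change: 33.1418 − 6.0258 = 27.116.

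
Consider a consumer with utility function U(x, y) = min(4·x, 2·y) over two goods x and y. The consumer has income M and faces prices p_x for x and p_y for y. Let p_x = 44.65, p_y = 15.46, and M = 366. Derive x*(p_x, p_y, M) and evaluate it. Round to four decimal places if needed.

Demand: x*(p_x,p_y,M) = 2·M/(2·p_x + 4·p_y), y* = 4·M/(2·p_x + 4·p_y).
Here 2·44.65 + 4·15.46 = 151.14, giving x* = 4.8432.

x* = 4.8432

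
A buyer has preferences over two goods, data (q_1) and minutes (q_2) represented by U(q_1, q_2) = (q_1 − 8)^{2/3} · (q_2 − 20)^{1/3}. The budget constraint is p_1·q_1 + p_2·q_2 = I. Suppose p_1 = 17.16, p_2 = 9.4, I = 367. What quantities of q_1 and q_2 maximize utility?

q_1* = 9.6208, q_2* = 21.4794

After buying the subsistence bundle (8, 20), a share 2/3 of the remaining income goes to q_1: q_1* = 8 + 2/3·(I − 8p_1 − 20p_2)/p_1.
Discretionary income = 367 − 8·17.16 − 20·9.4 = 41.72; q_1* = 8 + 2/3·41.72/17.16 = 9.6208; q_2* = 20 + 1/3·41.72/9.4 = 21.4794.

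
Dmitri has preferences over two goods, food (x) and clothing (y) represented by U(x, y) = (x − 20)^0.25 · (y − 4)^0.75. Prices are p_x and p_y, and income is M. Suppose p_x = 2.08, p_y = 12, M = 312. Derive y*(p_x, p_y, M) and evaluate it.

Let x' = x−20, y' = y−4. MRS = (1/3)·y'/x' = p_x/p_y.
After buying the subsistence bundle (20, 4), a share 0.25 of the remaining income goes to x: x* = 20 + 0.25·(M − 20p_x − 4p_y)/p_x.
Discretionary income = 312 − 20·2.08 − 4·12 = 222.4; y* = 4 + 0.75·222.4/12 = 17.9.

y* = 17.9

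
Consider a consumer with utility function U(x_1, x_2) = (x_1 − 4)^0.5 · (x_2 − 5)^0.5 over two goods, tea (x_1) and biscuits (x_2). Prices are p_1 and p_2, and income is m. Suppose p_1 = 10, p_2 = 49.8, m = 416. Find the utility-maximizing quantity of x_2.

x_2* = 6.2751

MRS = (x_2−5)/(x_1−4). Tangency with p_1/p_2 gives x_2−5 = (p_1/p_2)·(x_1−4).
Substituting into the budget: x_1* = 4 + 0.5·(m − 4·p_1 − 5·p_2)/p_1, and x_2* = 5 + 0.5·(…)/p_2.
Discretionary income = 416 − 4·10 − 5·49.8 = 127; x_2* = 5 + 0.5·127/49.8 = 6.2751.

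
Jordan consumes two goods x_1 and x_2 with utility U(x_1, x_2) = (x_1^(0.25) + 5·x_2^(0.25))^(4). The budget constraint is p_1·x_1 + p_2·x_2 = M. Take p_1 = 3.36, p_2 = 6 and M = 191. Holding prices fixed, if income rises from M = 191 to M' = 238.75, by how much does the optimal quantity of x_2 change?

Δx_2* = 6.9694

From the CES first-order condition, (1/5)·(x_2/x_1)^(0.75) = p_1/p_2.
Solve for the ratio: x_2/x_1 = [5·p_1/p_2]^(4/3).
With the ratio pinned down, the budget gives x_1* = M/(p_1 + p_2·(x_2/x_1)) and x_2* = (x_2/x_1)·x_1*.
Numerically x_2/x_1 = 3.946487, so x_1* = 191/(3.36 + 6·3.946487) = 7.0639 and x_2* = 3.946487·7.0639 = 27.8776.
At M' = 238.75: x_2* = 34.8469. Change: 34.8469 − 27.8776 = 6.9694.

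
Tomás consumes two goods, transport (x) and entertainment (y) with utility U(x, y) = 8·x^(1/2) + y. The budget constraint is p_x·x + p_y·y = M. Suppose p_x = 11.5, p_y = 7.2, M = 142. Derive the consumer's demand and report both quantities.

x* = 6.2718, y* = 9.7048

Plugging in: x* = (4·7.2/11.5)² = 6.2718, y* = 9.7048.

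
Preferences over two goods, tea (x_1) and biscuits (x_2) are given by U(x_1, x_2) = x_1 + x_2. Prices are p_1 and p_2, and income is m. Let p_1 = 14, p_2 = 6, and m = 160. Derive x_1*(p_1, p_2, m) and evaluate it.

x_1* = 0

x_2 gives more utility per dollar, so spend all income on x_2: x_2* = m/p_2, x_1* = 0.
Numerically: x_1* = 0, x_2* = 26.6667.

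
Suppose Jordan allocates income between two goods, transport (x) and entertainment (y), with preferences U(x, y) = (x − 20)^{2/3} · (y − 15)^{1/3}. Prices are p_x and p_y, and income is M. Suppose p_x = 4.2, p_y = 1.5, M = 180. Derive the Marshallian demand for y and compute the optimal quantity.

y* = 31.3333

This is Cobb-Douglas in (x−20, y−15): tangency gives 2/3·p_y·(y−15) = 1/3·p_x·(x−20).
After buying the subsistence bundle (20, 15), a share 2/3 of the remaining income goes to x: x* = 20 + 2/3·(M − 20p_x − 15p_y)/p_x.
Discretionary income = 180 − 20·4.2 − 15·1.5 = 73.5; y* = 15 + 1/3·73.5/1.5 = 31.3333.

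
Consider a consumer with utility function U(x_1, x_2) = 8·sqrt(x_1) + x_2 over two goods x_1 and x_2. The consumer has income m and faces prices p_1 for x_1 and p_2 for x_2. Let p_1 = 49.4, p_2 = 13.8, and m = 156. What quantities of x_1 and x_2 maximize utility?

x_1* = 1.2486, x_2* = 6.8347

Plugging in: x_1* = (4·13.8/49.4)² = 1.2486, x_2* = 6.8347.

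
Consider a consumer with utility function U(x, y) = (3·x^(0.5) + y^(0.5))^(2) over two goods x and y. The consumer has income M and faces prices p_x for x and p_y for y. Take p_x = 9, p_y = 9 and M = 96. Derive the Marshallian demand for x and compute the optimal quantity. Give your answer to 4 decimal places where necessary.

Numerically y/x = 0.111111, so x* = 96/(9 + 9·0.111111) = 9.6.

x* = 9.6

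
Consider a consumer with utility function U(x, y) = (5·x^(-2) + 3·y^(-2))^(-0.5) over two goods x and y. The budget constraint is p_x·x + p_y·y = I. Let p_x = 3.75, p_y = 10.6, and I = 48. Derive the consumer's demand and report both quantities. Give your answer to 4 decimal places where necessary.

x* = 4.7652, y* = 2.8425

MRS = MU_x/MU_y = (5/3)·(y/x)^(3). Set equal to p_x/p_y.
Solve for the ratio: y/x = [(3/5)·p_x/p_y]^(1/3).
With the ratio pinned down, the budget gives x* = I/(p_x + p_y·(y/x)) and y* = (y/x)·x*.
Numerically y/x = 0.596521, so x* = 48/(3.75 + 10.6·0.596521) = 4.7652 and y* = 0.596521·4.7652 = 2.8425.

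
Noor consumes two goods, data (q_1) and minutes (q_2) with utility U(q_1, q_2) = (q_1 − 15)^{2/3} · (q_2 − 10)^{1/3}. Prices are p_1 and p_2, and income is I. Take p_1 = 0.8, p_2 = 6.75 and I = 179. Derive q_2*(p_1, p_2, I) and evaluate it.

This is Cobb-Douglas in (q_1−15, q_2−10): tangency gives 2/3·p_2·(q_2−10) = 1/3·p_1·(q_1−15).
After buying the subsistence bundle (15, 10), a share 2/3 of the remaining income goes to q_1: q_1* = 15 + 2/3·(I − 15p_1 − 10p_2)/p_1.
Discretionary income = 179 − 15·0.8 − 10·6.75 = 99.5; q_2* = 10 + 1/3·99.5/6.75 = 14.9136.

q_2* = 14.9136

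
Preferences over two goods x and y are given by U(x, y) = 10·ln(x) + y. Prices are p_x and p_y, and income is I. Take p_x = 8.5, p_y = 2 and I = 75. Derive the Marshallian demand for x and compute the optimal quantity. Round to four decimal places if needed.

MU_x = 10/x, MU_y = 1. Tangency: 10/x = p_x/p_y.
So x*(p_x,p_y) = 10·p_y/p_x, independent of income; and y* = (I − 10·p_y)/p_y.
At the given prices: x* = 10·2/8.5 = 2.3529.

x* = 2.3529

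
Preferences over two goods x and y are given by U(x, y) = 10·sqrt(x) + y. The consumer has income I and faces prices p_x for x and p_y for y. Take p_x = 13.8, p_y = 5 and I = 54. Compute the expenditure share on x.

Utility is quasi-linear in y; the FOC for x is 5/√x = p_x/p_y.
Thus x* = (5·p_y/p_x)² — independent of I — with the rest of income spent on y.
Plugging in: x* = (5·5/13.8)² = 3.2819, y* = 1.742.
Expenditure on x: 13.8·3.2819 = 45.2899; share = 0.8387.

share on x = 0.8387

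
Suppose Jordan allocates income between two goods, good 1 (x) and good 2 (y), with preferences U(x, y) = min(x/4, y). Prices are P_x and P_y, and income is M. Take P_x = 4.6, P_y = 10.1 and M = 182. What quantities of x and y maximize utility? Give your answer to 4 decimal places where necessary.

x* = 25.5439, y* = 6.386

Leontief preferences: the optimum is at the kink where x/4 = y/1, i.e. y = (1/4)·x.
Budget: P_x·x + P_y·(1/4)·x = M, so (4·P_x + P_y)·x = 4·M.
Demand: x*(P_x,P_y,M) = 4·M/(4·P_x + P_y), y* = M/(4·P_x + P_y).
Here 4·4.6 + 10.1 = 28.5, giving x* = 25.5439 and y* = 6.386.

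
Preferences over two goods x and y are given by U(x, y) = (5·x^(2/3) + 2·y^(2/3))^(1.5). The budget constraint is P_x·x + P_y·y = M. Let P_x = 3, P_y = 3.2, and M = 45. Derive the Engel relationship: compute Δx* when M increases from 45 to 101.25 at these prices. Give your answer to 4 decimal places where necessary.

From the CES first-order condition, (5/2)·(y/x)^(1/3) = P_x/P_y.
Hence y/x = ((2/5)·P_x/P_y)^(1/(1/3)), i.e. raised to the 3 power.
With the ratio pinned down, the budget gives x* = M/(P_x + P_y·(y/x)) and y* = (y/x)·x*.
Numerically y/x = 0.052734, so x* = 45/(3 + 3.2·0.052734) = 14.2012.
At M' = 101.25: x* = 31.9527. Change: 31.9527 − 14.2012 = 17.7515.

Δx* = 17.7515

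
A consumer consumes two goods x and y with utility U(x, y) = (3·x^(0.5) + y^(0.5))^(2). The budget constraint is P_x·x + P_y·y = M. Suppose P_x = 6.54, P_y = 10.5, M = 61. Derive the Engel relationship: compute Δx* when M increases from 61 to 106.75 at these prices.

Δx* = 6.5426

MU_x ∝ 3·x^(-0.5), MU_y ∝ y^(-0.5), so MRS = 3·(y/x)^(0.5) = P_x/P_y.
Hence y/x = ((1/3)·P_x/P_y)^(1/(0.5)), i.e. raised to the 2 power.
Substitute y = (y/x)·x into the budget: x* = M/(P_x + P_y·(y/x)).
Numerically y/x = 0.043106, so x* = 61/(6.54 + 10.5·0.043106) = 8.7235.
At M' = 106.75: x* = 15.2661. Change: 15.2661 − 8.7235 = 6.5426.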